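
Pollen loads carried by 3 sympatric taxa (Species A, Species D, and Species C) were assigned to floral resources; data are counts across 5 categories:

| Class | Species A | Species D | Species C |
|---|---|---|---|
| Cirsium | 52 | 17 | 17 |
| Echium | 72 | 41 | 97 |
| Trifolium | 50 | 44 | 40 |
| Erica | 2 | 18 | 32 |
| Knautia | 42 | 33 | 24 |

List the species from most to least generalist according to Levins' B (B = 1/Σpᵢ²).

Proportions for Species A (n=218): 52/218=0.2385, 72/218=0.3303, 50/218=0.2294, 2/218=0.0092, 42/218=0.1927
Proportions for Species D (n=153): 17/153=0.1111, 41/153=0.2680, 44/153=0.2876, 18/153=0.1176, 33/153=0.2157
Proportions for Species C (n=210): 17/210=0.0810, 97/210=0.4619, 40/210=0.1905, 32/210=0.1524, 24/210=0.1143
Σp_Aᵢ² = 0.2385² + 0.3303² + 0.2294² + 0.0092² + 0.1927² = 0.056882 + 0.109098 + 0.052624 + 0.000085 + 0.037133 = 0.255822
B_A = 1 / 0.255822 = 3.9090
Σp_Dᵢ² = 0.1111² + 0.2680² + 0.2876² + 0.1176² + 0.2157² = 0.012343 + 0.071824 + 0.082714 + 0.013830 + 0.046526 = 0.227237
B_D = 1 / 0.227237 = 4.4007
Σp_Cᵢ² = 0.0810² + 0.4619² + 0.1905² + 0.1524² + 0.1143² = 0.006561 + 0.213352 + 0.036290 + 0.023226 + 0.013064 = 0.292493
B_C = 1 / 0.292493 = 3.4189
Ranking by B (broadest → narrowest): Species D (4.40) > Species A (3.91) > Species C (3.42)

Species D > Species A > Species C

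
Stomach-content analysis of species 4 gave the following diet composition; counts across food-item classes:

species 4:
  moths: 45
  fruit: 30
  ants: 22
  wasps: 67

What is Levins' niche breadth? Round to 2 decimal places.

Proportions for species 4 (n=164): 45/164=0.2744, 30/164=0.1829, 22/164=0.1341, 67/164=0.4085
Σpᵢ² = 0.2744² + 0.1829² + 0.1341² + 0.4085² = 0.075295 + 0.033452 + 0.017983 + 0.166872 = 0.293602
B = 1 / 0.293602 = 3.4060

3.41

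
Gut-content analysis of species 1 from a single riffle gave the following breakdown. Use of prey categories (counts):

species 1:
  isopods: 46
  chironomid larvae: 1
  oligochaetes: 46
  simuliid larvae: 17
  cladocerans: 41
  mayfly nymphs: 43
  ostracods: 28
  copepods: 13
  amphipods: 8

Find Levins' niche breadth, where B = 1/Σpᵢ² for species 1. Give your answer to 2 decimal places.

Proportions for species 1 (n=243): 46/243=0.1893, 1/243=0.0041, 46/243=0.1893, 17/243=0.0700, 41/243=0.1687, 43/243=0.1770, 28/243=0.1152, 13/243=0.0535, 8/243=0.0329
Σpᵢ² = 0.1893² + 0.0041² + 0.1893² + 0.0700² + 0.1687² + 0.1770² + 0.1152² + 0.0535² + 0.0329² = 0.035834 + 0.000017 + 0.035834 + 0.004900 + 0.028460 + 0.031329 + 0.013271 + 0.002862 + 0.001082 = 0.153589
B = 1 / 0.153589 = 6.5109

6.51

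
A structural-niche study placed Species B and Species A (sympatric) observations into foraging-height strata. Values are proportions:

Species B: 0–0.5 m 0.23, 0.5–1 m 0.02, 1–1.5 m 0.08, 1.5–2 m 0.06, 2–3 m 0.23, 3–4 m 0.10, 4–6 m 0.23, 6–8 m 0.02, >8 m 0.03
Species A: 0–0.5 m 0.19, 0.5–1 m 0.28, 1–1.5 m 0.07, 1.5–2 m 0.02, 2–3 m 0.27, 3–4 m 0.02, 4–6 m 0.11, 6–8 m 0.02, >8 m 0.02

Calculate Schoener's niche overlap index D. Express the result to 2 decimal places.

Σ|p₁ᵢ − p₂ᵢ| = 0.04 + 0.26 + 0.01 + 0.04 + 0.04 + 0.08 + 0.12 + 0.00 + 0.01 = 0.60
D = 1 − ½ × 0.60 = 1 − 0.300 = 0.7000

0.70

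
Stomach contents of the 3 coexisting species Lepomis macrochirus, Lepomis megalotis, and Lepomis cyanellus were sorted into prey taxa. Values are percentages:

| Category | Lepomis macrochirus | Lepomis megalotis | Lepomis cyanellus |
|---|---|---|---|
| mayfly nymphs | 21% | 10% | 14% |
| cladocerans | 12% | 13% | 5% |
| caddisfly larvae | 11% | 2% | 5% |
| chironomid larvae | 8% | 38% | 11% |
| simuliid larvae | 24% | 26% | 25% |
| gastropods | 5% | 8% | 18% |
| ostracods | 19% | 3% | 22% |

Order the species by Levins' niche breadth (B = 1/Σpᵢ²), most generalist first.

Convert percentages to proportions (divide by 100).
Σp_macrᵢ² = 0.21² + 0.12² + 0.11² + 0.08² + 0.24² + 0.05² + 0.19² = 0.0441 + 0.0144 + 0.0121 + 0.0064 + 0.0576 + 0.0025 + 0.0361 = 0.1732
B_macr = 1 / 0.1732 = 5.7737
Σp_megaᵢ² = 0.10² + 0.13² + 0.02² + 0.38² + 0.26² + 0.08² + 0.03² = 0.0100 + 0.0169 + 0.0004 + 0.1444 + 0.0676 + 0.0064 + 0.0009 = 0.2466
B_mega = 1 / 0.2466 = 4.0552
Σp_cyanᵢ² = 0.14² + 0.05² + 0.05² + 0.11² + 0.25² + 0.18² + 0.22² = 0.0196 + 0.0025 + 0.0025 + 0.0121 + 0.0625 + 0.0324 + 0.0484 = 0.1800
B_cyan = 1 / 0.1800 = 5.5556
Ranking by B (broadest → narrowest): Lepomis macrochirus (5.77) > Lepomis cyanellus (5.56) > Lepomis megalotis (4.06)

Lepomis macrochirus > Lepomis cyanellus > Lepomis megalotis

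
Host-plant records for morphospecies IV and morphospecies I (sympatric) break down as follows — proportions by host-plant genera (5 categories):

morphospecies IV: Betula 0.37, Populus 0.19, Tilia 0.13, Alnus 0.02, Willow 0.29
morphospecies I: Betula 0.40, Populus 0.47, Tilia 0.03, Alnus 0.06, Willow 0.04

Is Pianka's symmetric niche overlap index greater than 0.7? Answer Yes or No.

Σ p₁ᵢp₂ᵢ = 0.1480 + 0.0893 + 0.0039 + 0.0012 + 0.0116 = 0.2540
Σp_1ᵢ² = 0.37² + 0.19² + 0.13² + 0.02² + 0.29² = 0.1369 + 0.0361 + 0.0169 + 0.0004 + 0.0841 = 0.2744
Σp_2ᵢ² = 0.40² + 0.47² + 0.03² + 0.06² + 0.04² = 0.1600 + 0.2209 + 0.0009 + 0.0036 + 0.0016 = 0.3870
O = 0.2540 / √(0.2744 × 0.3870) = 0.2540 / 0.32587 = 0.7795
O = 0.7795 > 0.7 → Yes.

Yes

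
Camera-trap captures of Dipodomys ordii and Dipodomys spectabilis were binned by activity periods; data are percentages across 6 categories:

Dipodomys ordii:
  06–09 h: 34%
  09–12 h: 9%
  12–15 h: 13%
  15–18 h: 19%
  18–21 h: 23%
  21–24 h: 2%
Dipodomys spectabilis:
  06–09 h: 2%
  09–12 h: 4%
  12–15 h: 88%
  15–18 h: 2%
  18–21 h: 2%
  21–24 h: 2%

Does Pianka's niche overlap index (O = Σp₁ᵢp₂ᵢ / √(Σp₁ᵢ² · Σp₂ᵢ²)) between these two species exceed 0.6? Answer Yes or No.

No

Convert percentages to proportions (divide by 100).
Σ p₁ᵢp₂ᵢ = 0.0068 + 0.0036 + 0.1144 + 0.0038 + 0.0046 + 0.0004 = 0.1336
Σp_1ᵢ² = 0.34² + 0.09² + 0.13² + 0.19² + 0.23² + 0.02² = 0.1156 + 0.0081 + 0.0169 + 0.0361 + 0.0529 + 0.0004 = 0.2300
Σp_2ᵢ² = 0.02² + 0.04² + 0.88² + 0.02² + 0.02² + 0.02² = 0.0004 + 0.0016 + 0.7744 + 0.0004 + 0.0004 + 0.0004 = 0.7776
O = 0.1336 / √(0.2300 × 0.7776) = 0.1336 / 0.42290 = 0.3159
O = 0.3159 < 0.6 → No.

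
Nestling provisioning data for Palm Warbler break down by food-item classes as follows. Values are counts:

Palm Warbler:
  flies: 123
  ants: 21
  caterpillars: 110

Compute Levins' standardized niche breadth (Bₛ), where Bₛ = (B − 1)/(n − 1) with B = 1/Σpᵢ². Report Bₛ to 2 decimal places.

Proportions for Palm Warbler (n=254): 123/254=0.4843, 21/254=0.0827, 110/254=0.4331
Σpᵢ² = 0.4843² + 0.0827² + 0.4331² = 0.234546 + 0.006839 + 0.187576 = 0.428961
B = 1 / 0.428961 = 2.3312
Bₛ = (B − 1)/(n − 1) = (2.3312 − 1)/(3 − 1) = 1.3312/2 = 0.6656

0.67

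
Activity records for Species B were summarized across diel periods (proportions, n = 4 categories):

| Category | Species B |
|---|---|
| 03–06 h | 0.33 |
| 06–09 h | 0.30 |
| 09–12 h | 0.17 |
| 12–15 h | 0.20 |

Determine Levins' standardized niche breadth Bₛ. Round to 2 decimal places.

Σpᵢ² = 0.33² + 0.30² + 0.17² + 0.20² = 0.1089 + 0.0900 + 0.0289 + 0.0400 = 0.2678
B = 1 / 0.2678 = 3.7341
Bₛ = (B − 1)/(n − 1) = (3.7341 − 1)/(4 − 1) = 2.7341/3 = 0.9114

0.91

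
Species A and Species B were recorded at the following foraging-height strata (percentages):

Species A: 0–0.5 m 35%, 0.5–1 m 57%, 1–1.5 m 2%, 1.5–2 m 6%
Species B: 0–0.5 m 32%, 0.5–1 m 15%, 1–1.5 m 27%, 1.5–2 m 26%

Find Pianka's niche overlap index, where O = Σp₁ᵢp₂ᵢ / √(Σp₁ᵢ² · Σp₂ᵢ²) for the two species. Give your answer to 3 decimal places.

Convert percentages to proportions (divide by 100).
Σ p₁ᵢp₂ᵢ = 0.1120 + 0.0855 + 0.0054 + 0.0156 = 0.2185
Σp_1ᵢ² = 0.35² + 0.57² + 0.02² + 0.06² = 0.1225 + 0.3249 + 0.0004 + 0.0036 = 0.4514
Σp_2ᵢ² = 0.32² + 0.15² + 0.27² + 0.26² = 0.1024 + 0.0225 + 0.0729 + 0.0676 = 0.2654
O = 0.2185 / √(0.4514 × 0.2654) = 0.2185 / 0.346124 = 0.63128

0.631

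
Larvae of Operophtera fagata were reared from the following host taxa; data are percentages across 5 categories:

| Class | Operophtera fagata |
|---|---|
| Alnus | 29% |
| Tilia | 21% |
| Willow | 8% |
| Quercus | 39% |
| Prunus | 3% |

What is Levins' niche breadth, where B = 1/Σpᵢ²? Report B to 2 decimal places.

Convert percentages to proportions (divide by 100).
Σpᵢ² = 0.29² + 0.21² + 0.08² + 0.39² + 0.03² = 0.0841 + 0.0441 + 0.0064 + 0.1521 + 0.0009 = 0.2876
B = 1 / 0.2876 = 3.4771

3.48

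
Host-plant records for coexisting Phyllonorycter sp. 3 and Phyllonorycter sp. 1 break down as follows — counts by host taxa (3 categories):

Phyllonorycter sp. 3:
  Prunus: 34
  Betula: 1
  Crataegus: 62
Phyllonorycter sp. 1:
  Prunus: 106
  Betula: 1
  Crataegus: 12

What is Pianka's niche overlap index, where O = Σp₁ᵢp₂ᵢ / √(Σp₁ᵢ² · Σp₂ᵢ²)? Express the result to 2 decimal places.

0.58

Proportions for Phyllonorycter sp. 3 (n=97): 34/97=0.3505, 1/97=0.0103, 62/97=0.6392
Proportions for Phyllonorycter sp. 1 (n=119): 106/119=0.8908, 1/119=0.0084, 12/119=0.1008
Σ p₁ᵢp₂ᵢ = 0.312225 + 0.000087 + 0.064431 = 0.376743
Σp_1ᵢ² = 0.3505² + 0.0103² + 0.6392² = 0.122850 + 0.000106 + 0.408577 = 0.531533
Σp_2ᵢ² = 0.8908² + 0.0084² + 0.1008² = 0.793525 + 0.000071 + 0.010161 = 0.803757
O = 0.376743 / √(0.531533 × 0.803757) = 0.376743 / 0.6536233 = 0.5764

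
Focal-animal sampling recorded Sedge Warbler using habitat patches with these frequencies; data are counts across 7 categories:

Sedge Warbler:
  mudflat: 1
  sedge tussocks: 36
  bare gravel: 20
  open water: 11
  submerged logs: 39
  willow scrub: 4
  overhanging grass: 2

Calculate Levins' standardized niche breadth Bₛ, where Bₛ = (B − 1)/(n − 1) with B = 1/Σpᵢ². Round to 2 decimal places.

Proportions for Sedge Warbler (n=113): 1/113=0.0088, 36/113=0.3186, 20/113=0.1770, 11/113=0.0973, 39/113=0.3451, 4/113=0.0354, 2/113=0.0177
Σpᵢ² = 0.0088² + 0.3186² + 0.1770² + 0.0973² + 0.3451² + 0.0354² + 0.0177² = 0.000077 + 0.101506 + 0.031329 + 0.009467 + 0.119094 + 0.001253 + 0.000313 = 0.263039
B = 1 / 0.263039 = 3.8017
Bₛ = (B − 1)/(n − 1) = (3.8017 − 1)/(7 − 1) = 2.8017/6 = 0.4670

0.47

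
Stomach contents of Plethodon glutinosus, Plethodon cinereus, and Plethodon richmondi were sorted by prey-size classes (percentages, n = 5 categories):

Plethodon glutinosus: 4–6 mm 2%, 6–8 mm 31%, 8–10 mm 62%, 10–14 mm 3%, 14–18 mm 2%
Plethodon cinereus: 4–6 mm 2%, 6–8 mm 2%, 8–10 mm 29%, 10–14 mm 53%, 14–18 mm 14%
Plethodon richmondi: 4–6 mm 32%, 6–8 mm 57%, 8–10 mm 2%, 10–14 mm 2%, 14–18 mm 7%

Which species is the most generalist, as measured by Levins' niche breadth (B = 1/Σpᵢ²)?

Plethodon cinereus

Convert percentages to proportions (divide by 100).
Σp_glutᵢ² = 0.02² + 0.31² + 0.62² + 0.03² + 0.02² = 0.0004 + 0.0961 + 0.3844 + 0.0009 + 0.0004 = 0.4822
B_glut = 1 / 0.4822 = 2.0738
Σp_cineᵢ² = 0.02² + 0.02² + 0.29² + 0.53² + 0.14² = 0.0004 + 0.0004 + 0.0841 + 0.2809 + 0.0196 = 0.3854
B_cine = 1 / 0.3854 = 2.5947
Σp_richᵢ² = 0.32² + 0.57² + 0.02² + 0.02² + 0.07² = 0.1024 + 0.3249 + 0.0004 + 0.0004 + 0.0049 = 0.4330
B_rich = 1 / 0.4330 = 2.3095
Highest B → broadest niche (most generalist): Plethodon cinereus (B = 2.59).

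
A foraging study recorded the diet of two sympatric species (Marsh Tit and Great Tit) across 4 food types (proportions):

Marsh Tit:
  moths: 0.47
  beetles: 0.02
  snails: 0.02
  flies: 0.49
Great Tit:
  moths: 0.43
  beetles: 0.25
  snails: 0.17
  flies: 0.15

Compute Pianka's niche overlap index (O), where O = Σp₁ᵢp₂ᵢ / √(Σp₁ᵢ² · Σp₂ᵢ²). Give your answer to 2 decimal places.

Σ p₁ᵢp₂ᵢ = 0.2021 + 0.0050 + 0.0034 + 0.0735 = 0.2840
Σp_1ᵢ² = 0.47² + 0.02² + 0.02² + 0.49² = 0.2209 + 0.0004 + 0.0004 + 0.2401 = 0.4618
Σp_2ᵢ² = 0.43² + 0.25² + 0.17² + 0.15² = 0.1849 + 0.0625 + 0.0289 + 0.0225 = 0.2988
O = 0.2840 / √(0.4618 × 0.2988) = 0.2840 / 0.37146 = 0.7646

0.76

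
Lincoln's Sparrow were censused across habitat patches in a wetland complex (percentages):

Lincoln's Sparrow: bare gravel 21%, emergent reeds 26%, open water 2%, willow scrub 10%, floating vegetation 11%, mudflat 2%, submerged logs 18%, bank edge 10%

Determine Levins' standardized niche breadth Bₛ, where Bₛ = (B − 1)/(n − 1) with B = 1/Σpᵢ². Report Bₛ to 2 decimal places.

Convert percentages to proportions (divide by 100).
Σpᵢ² = 0.21² + 0.26² + 0.02² + 0.10² + 0.11² + 0.02² + 0.18² + 0.10² = 0.0441 + 0.0676 + 0.0004 + 0.0100 + 0.0121 + 0.0004 + 0.0324 + 0.0100 = 0.1770
B = 1 / 0.1770 = 5.6497
Bₛ = (B − 1)/(n − 1) = (5.6497 − 1)/(8 − 1) = 4.6497/7 = 0.6642

0.66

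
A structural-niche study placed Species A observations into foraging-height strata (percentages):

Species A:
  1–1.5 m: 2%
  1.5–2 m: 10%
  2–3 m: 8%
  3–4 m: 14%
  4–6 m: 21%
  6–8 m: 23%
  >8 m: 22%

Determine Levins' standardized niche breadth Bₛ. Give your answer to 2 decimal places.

0.75

Convert percentages to proportions (divide by 100).
Σpᵢ² = 0.02² + 0.10² + 0.08² + 0.14² + 0.21² + 0.23² + 0.22² = 0.0004 + 0.0100 + 0.0064 + 0.0196 + 0.0441 + 0.0529 + 0.0484 = 0.1818
B = 1 / 0.1818 = 5.5006
Bₛ = (B − 1)/(n − 1) = (5.5006 − 1)/(7 − 1) = 4.5006/6 = 0.7501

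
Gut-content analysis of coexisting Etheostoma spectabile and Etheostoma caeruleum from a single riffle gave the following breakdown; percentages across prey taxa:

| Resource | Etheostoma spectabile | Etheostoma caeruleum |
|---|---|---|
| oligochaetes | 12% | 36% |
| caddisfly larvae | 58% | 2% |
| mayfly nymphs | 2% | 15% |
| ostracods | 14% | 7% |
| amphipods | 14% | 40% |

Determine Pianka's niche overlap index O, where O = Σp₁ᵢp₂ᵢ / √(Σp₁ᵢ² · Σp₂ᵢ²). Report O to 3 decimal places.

0.351

Convert percentages to proportions (divide by 100).
Σ p₁ᵢp₂ᵢ = 0.0432 + 0.0116 + 0.0030 + 0.0098 + 0.0560 = 0.1236
Σp_1ᵢ² = 0.12² + 0.58² + 0.02² + 0.14² + 0.14² = 0.0144 + 0.3364 + 0.0004 + 0.0196 + 0.0196 = 0.3904
Σp_2ᵢ² = 0.36² + 0.02² + 0.15² + 0.07² + 0.40² = 0.1296 + 0.0004 + 0.0225 + 0.0049 + 0.1600 = 0.3174
O = 0.1236 / √(0.3904 × 0.3174) = 0.1236 / 0.352013 = 0.35112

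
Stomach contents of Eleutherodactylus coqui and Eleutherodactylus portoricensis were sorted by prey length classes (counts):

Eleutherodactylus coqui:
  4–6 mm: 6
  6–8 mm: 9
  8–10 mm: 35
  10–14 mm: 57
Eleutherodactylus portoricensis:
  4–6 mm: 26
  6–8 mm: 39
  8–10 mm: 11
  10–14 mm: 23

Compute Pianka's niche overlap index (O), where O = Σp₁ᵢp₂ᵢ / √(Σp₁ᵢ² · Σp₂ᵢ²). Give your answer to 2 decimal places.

0.61

Proportions for Eleutherodactylus coqui (n=107): 6/107=0.0561, 9/107=0.0841, 35/107=0.3271, 57/107=0.5327
Proportions for Eleutherodactylus portoricensis (n=99): 26/99=0.2626, 39/99=0.3939, 11/99=0.1111, 23/99=0.2323
Σ p₁ᵢp₂ᵢ = 0.014732 + 0.033127 + 0.036341 + 0.123746 = 0.207946
Σp_1ᵢ² = 0.0561² + 0.0841² + 0.3271² + 0.5327² = 0.003147 + 0.007073 + 0.106994 + 0.283769 = 0.400983
Σp_2ᵢ² = 0.2626² + 0.3939² + 0.1111² + 0.2323² = 0.068959 + 0.155157 + 0.012343 + 0.053963 = 0.290422
O = 0.207946 / √(0.400983 × 0.290422) = 0.207946 / 0.3412540 = 0.6094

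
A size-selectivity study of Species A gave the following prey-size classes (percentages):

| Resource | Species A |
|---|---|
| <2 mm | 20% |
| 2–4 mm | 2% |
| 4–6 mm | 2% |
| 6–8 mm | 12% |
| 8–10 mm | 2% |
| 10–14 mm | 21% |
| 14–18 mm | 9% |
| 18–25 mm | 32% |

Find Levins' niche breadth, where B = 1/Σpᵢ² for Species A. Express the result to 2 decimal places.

4.76

Convert percentages to proportions (divide by 100).
Σpᵢ² = 0.20² + 0.02² + 0.02² + 0.12² + 0.02² + 0.21² + 0.09² + 0.32² = 0.0400 + 0.0004 + 0.0004 + 0.0144 + 0.0004 + 0.0441 + 0.0081 + 0.1024 = 0.2102
B = 1 / 0.2102 = 4.7574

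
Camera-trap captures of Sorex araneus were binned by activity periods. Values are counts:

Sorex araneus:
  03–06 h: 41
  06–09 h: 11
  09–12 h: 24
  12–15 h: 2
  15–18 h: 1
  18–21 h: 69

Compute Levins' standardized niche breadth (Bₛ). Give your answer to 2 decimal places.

Proportions for Sorex araneus (n=148): 41/148=0.2770, 11/148=0.0743, 24/148=0.1622, 2/148=0.0135, 1/148=0.0068, 69/148=0.4662
Σpᵢ² = 0.2770² + 0.0743² + 0.1622² + 0.0135² + 0.0068² + 0.4662² = 0.076729 + 0.005520 + 0.026309 + 0.000182 + 0.000046 + 0.217342 = 0.326128
B = 1 / 0.326128 = 3.0663
Bₛ = (B − 1)/(n − 1) = (3.0663 − 1)/(6 − 1) = 2.0663/5 = 0.4133

0.41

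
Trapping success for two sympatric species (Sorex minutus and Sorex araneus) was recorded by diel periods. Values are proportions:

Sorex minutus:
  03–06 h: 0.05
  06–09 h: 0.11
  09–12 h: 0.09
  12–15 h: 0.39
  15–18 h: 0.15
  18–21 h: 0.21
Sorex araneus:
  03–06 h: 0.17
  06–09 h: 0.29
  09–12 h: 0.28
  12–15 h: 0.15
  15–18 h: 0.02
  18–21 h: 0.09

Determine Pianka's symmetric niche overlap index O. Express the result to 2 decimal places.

0.63

Σ p₁ᵢp₂ᵢ = 0.0085 + 0.0319 + 0.0252 + 0.0585 + 0.0030 + 0.0189 = 0.1460
Σp_1ᵢ² = 0.05² + 0.11² + 0.09² + 0.39² + 0.15² + 0.21² = 0.0025 + 0.0121 + 0.0081 + 0.1521 + 0.0225 + 0.0441 = 0.2414
Σp_2ᵢ² = 0.17² + 0.29² + 0.28² + 0.15² + 0.02² + 0.09² = 0.0289 + 0.0841 + 0.0784 + 0.0225 + 0.0004 + 0.0081 = 0.2224
O = 0.1460 / √(0.2414 × 0.2224) = 0.1460 / 0.23171 = 0.6301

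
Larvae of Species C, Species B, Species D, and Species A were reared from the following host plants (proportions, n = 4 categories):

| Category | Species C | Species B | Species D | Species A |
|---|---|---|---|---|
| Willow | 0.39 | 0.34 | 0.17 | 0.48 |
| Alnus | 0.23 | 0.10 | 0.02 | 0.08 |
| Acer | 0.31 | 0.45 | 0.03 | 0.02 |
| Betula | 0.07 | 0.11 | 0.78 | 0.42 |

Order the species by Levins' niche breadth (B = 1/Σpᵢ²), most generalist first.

Species C > Species B > Species A > Species D

Σp_Cᵢ² = 0.39² + 0.23² + 0.31² + 0.07² = 0.1521 + 0.0529 + 0.0961 + 0.0049 = 0.3060
B_C = 1 / 0.3060 = 3.2680
Σp_Bᵢ² = 0.34² + 0.10² + 0.45² + 0.11² = 0.1156 + 0.0100 + 0.2025 + 0.0121 = 0.3402
B_B = 1 / 0.3402 = 2.9394
Σp_Dᵢ² = 0.17² + 0.02² + 0.03² + 0.78² = 0.0289 + 0.0004 + 0.0009 + 0.6084 = 0.6386
B_D = 1 / 0.6386 = 1.5659
Σp_Aᵢ² = 0.48² + 0.08² + 0.02² + 0.42² = 0.2304 + 0.0064 + 0.0004 + 0.1764 = 0.4136
B_A = 1 / 0.4136 = 2.4178
Ranking by B (broadest → narrowest): Species C (3.27) > Species B (2.94) > Species A (2.42) > Species D (1.57)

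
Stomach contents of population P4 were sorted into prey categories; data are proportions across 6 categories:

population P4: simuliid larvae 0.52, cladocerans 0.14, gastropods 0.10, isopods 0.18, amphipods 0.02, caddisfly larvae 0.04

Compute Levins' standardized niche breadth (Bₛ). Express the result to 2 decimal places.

Σpᵢ² = 0.52² + 0.14² + 0.10² + 0.18² + 0.02² + 0.04² = 0.2704 + 0.0196 + 0.0100 + 0.0324 + 0.0004 + 0.0016 = 0.3344
B = 1 / 0.3344 = 2.9904
Bₛ = (B − 1)/(n − 1) = (2.9904 − 1)/(6 − 1) = 1.9904/5 = 0.3981

0.40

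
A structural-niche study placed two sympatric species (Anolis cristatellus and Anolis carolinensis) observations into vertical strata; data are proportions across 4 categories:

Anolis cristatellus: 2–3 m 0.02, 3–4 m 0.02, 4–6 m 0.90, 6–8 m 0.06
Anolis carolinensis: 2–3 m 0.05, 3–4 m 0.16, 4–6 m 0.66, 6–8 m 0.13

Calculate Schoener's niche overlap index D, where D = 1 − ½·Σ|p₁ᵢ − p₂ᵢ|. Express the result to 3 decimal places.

0.760

Σ|p₁ᵢ − p₂ᵢ| = 0.03 + 0.14 + 0.24 + 0.07 = 0.48
D = 1 − ½ × 0.48 = 1 − 0.240 = 0.76000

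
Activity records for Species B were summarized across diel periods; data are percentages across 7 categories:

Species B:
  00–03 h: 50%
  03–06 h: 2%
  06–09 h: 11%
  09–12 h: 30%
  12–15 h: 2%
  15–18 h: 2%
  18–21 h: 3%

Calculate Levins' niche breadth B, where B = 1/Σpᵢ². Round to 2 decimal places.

2.82

Convert percentages to proportions (divide by 100).
Σpᵢ² = 0.50² + 0.02² + 0.11² + 0.30² + 0.02² + 0.02² + 0.03² = 0.2500 + 0.0004 + 0.0121 + 0.0900 + 0.0004 + 0.0004 + 0.0009 = 0.3542
B = 1 / 0.3542 = 2.8233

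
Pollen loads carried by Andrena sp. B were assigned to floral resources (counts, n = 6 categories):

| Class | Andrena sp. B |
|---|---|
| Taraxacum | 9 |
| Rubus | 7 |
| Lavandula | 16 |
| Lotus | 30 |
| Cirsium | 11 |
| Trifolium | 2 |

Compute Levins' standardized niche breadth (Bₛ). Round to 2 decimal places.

Proportions for Andrena sp. B (n=75): 9/75=0.1200, 7/75=0.0933, 16/75=0.2133, 30/75=0.4000, 11/75=0.1467, 2/75=0.0267
Σpᵢ² = 0.1200² + 0.0933² + 0.2133² + 0.4000² + 0.1467² + 0.0267² = 0.014400 + 0.008705 + 0.045497 + 0.160000 + 0.021521 + 0.000713 = 0.250836
B = 1 / 0.250836 = 3.9867
Bₛ = (B − 1)/(n − 1) = (3.9867 − 1)/(6 − 1) = 2.9867/5 = 0.5973

0.60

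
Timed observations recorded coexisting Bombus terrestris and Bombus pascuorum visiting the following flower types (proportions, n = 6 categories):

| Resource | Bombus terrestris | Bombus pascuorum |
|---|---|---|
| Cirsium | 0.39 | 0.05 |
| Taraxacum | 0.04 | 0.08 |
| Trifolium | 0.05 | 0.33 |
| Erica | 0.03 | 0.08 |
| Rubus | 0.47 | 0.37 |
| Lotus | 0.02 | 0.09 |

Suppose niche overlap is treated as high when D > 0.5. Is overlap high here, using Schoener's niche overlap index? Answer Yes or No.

Σ|p₁ᵢ − p₂ᵢ| = 0.34 + 0.04 + 0.28 + 0.05 + 0.10 + 0.07 = 0.88
D = 1 − ½ × 0.88 = 1 − 0.440 = 0.5600
D = 0.5600 > 0.5 → Yes.

Yes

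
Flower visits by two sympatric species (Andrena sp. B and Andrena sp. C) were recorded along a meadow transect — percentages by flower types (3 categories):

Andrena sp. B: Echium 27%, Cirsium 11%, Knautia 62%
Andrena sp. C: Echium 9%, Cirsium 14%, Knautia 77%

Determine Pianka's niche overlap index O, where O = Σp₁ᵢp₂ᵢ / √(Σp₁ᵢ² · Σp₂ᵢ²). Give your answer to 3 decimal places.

0.958

Convert percentages to proportions (divide by 100).
Σ p₁ᵢp₂ᵢ = 0.0243 + 0.0154 + 0.4774 = 0.5171
Σp_1ᵢ² = 0.27² + 0.11² + 0.62² = 0.0729 + 0.0121 + 0.3844 = 0.4694
Σp_2ᵢ² = 0.09² + 0.14² + 0.77² = 0.0081 + 0.0196 + 0.5929 = 0.6206
O = 0.5171 / √(0.4694 × 0.6206) = 0.5171 / 0.539731 = 0.95807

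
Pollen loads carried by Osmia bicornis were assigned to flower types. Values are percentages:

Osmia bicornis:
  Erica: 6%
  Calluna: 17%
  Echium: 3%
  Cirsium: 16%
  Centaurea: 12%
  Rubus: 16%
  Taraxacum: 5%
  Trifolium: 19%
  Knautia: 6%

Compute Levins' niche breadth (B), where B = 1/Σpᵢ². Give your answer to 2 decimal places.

Convert percentages to proportions (divide by 100).
Σpᵢ² = 0.06² + 0.17² + 0.03² + 0.16² + 0.12² + 0.16² + 0.05² + 0.19² + 0.06² = 0.0036 + 0.0289 + 0.0009 + 0.0256 + 0.0144 + 0.0256 + 0.0025 + 0.0361 + 0.0036 = 0.1412
B = 1 / 0.1412 = 7.0822

7.08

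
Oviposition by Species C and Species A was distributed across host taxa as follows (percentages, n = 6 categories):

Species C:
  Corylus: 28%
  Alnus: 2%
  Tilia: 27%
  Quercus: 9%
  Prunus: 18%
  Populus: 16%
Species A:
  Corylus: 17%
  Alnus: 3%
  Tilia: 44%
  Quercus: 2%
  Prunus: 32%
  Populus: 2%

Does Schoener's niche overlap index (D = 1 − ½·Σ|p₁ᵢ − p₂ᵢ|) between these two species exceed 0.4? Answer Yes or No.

Convert percentages to proportions (divide by 100).
Σ|p₁ᵢ − p₂ᵢ| = 0.11 + 0.01 + 0.17 + 0.07 + 0.14 + 0.14 = 0.64
D = 1 − ½ × 0.64 = 1 − 0.320 = 0.6800
D = 0.6800 > 0.4 → Yes.

Yes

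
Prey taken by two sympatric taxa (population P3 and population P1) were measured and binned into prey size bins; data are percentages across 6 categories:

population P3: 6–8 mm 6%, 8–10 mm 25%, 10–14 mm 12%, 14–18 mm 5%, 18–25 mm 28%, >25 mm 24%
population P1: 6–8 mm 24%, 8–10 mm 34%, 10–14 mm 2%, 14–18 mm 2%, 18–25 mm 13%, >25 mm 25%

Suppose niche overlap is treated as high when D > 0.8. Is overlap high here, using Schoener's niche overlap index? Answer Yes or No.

No

Convert percentages to proportions (divide by 100).
Σ|p₁ᵢ − p₂ᵢ| = 0.18 + 0.09 + 0.10 + 0.03 + 0.15 + 0.01 = 0.56
D = 1 − ½ × 0.56 = 1 − 0.280 = 0.7200
D = 0.7200 < 0.8 → No.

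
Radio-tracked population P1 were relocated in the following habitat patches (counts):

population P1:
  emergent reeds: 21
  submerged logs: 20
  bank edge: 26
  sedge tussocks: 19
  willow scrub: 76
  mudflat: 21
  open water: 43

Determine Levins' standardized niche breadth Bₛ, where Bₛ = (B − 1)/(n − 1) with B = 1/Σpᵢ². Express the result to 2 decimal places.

0.69

Proportions for population P1 (n=226): 21/226=0.0929, 20/226=0.0885, 26/226=0.1150, 19/226=0.0841, 76/226=0.3363, 21/226=0.0929, 43/226=0.1903
Σpᵢ² = 0.0929² + 0.0885² + 0.1150² + 0.0841² + 0.3363² + 0.0929² + 0.1903² = 0.008630 + 0.007832 + 0.013225 + 0.007073 + 0.113098 + 0.008630 + 0.036214 = 0.194702
B = 1 / 0.194702 = 5.1361
Bₛ = (B − 1)/(n − 1) = (5.1361 − 1)/(7 − 1) = 4.1361/6 = 0.6894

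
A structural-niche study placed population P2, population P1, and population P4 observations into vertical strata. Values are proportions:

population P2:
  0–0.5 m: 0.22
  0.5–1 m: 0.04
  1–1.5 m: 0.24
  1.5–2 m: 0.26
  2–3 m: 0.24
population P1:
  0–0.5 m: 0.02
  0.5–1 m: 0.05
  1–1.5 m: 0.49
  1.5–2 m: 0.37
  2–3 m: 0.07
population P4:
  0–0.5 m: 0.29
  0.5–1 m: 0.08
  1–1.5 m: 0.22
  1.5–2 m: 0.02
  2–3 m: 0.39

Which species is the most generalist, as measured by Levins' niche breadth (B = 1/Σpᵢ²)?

population P2

Σp_P2ᵢ² = 0.22² + 0.04² + 0.24² + 0.26² + 0.24² = 0.0484 + 0.0016 + 0.0576 + 0.0676 + 0.0576 = 0.2328
B_P2 = 1 / 0.2328 = 4.2955
Σp_P1ᵢ² = 0.02² + 0.05² + 0.49² + 0.37² + 0.07² = 0.0004 + 0.0025 + 0.2401 + 0.1369 + 0.0049 = 0.3848
B_P1 = 1 / 0.3848 = 2.5988
Σp_P4ᵢ² = 0.29² + 0.08² + 0.22² + 0.02² + 0.39² = 0.0841 + 0.0064 + 0.0484 + 0.0004 + 0.1521 = 0.2914
B_P4 = 1 / 0.2914 = 3.4317
Highest B → broadest niche (most generalist): population P2 (B = 4.30).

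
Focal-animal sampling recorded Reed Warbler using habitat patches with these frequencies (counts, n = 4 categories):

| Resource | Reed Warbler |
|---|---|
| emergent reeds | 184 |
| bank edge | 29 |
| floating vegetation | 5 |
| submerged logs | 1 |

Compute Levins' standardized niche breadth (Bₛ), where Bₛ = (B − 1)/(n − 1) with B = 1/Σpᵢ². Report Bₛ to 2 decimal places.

0.13

Proportions for Reed Warbler (n=219): 184/219=0.8402, 29/219=0.1324, 5/219=0.0228, 1/219=0.0046
Σpᵢ² = 0.8402² + 0.1324² + 0.0228² + 0.0046² = 0.705936 + 0.017530 + 0.000520 + 0.000021 = 0.724007
B = 1 / 0.724007 = 1.3812
Bₛ = (B − 1)/(n − 1) = (1.3812 − 1)/(4 − 1) = 0.3812/3 = 0.1271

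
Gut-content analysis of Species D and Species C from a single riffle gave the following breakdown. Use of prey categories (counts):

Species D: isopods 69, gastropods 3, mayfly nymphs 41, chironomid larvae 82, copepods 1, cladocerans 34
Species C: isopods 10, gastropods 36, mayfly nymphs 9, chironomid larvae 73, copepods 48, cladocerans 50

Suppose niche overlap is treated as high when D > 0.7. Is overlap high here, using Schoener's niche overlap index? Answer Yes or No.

Proportions for Species D (n=230): 69/230=0.3000, 3/230=0.0130, 41/230=0.1783, 82/230=0.3565, 1/230=0.0043, 34/230=0.1478
Proportions for Species C (n=226): 10/226=0.0442, 36/226=0.1593, 9/226=0.0398, 73/226=0.3230, 48/226=0.2124, 50/226=0.2212
Σ|p₁ᵢ − p₂ᵢ| = 0.2558 + 0.1463 + 0.1385 + 0.0335 + 0.2081 + 0.0734 = 0.8556
D = 1 − ½ × 0.8556 = 1 − 0.42780 = 0.57220
D = 0.57220 < 0.7 → No.

No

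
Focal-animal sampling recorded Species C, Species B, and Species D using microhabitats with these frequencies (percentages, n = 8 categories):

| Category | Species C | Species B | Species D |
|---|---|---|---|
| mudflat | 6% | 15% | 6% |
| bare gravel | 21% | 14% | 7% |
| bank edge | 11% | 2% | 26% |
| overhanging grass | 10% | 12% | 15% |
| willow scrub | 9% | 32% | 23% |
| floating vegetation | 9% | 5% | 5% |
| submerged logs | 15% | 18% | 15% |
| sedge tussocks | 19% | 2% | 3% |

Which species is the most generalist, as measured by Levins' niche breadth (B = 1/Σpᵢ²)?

Convert percentages to proportions (divide by 100).
Σp_Cᵢ² = 0.06² + 0.21² + 0.11² + 0.10² + 0.09² + 0.09² + 0.15² + 0.19² = 0.0036 + 0.0441 + 0.0121 + 0.0100 + 0.0081 + 0.0081 + 0.0225 + 0.0361 = 0.1446
B_C = 1 / 0.1446 = 6.9156
Σp_Bᵢ² = 0.15² + 0.14² + 0.02² + 0.12² + 0.32² + 0.05² + 0.18² + 0.02² = 0.0225 + 0.0196 + 0.0004 + 0.0144 + 0.1024 + 0.0025 + 0.0324 + 0.0004 = 0.1946
B_B = 1 / 0.1946 = 5.1387
Σp_Dᵢ² = 0.06² + 0.07² + 0.26² + 0.15² + 0.23² + 0.05² + 0.15² + 0.03² = 0.0036 + 0.0049 + 0.0676 + 0.0225 + 0.0529 + 0.0025 + 0.0225 + 0.0009 = 0.1774
B_D = 1 / 0.1774 = 5.6370
Highest B → broadest niche (most generalist): Species C (B = 6.92).

Species C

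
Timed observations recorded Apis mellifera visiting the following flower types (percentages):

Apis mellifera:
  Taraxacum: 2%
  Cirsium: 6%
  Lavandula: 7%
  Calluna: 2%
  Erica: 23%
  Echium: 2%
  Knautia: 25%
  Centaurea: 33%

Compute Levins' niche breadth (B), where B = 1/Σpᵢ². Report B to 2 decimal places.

Convert percentages to proportions (divide by 100).
Σpᵢ² = 0.02² + 0.06² + 0.07² + 0.02² + 0.23² + 0.02² + 0.25² + 0.33² = 0.0004 + 0.0036 + 0.0049 + 0.0004 + 0.0529 + 0.0004 + 0.0625 + 0.1089 = 0.2340
B = 1 / 0.2340 = 4.2735

4.27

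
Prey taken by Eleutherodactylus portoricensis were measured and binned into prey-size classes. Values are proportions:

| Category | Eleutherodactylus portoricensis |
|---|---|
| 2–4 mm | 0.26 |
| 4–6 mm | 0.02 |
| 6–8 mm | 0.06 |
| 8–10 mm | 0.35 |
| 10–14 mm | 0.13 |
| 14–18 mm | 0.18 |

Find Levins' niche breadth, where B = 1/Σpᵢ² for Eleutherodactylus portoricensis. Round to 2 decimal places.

4.11

Σpᵢ² = 0.26² + 0.02² + 0.06² + 0.35² + 0.13² + 0.18² = 0.0676 + 0.0004 + 0.0036 + 0.1225 + 0.0169 + 0.0324 = 0.2434
B = 1 / 0.2434 = 4.1085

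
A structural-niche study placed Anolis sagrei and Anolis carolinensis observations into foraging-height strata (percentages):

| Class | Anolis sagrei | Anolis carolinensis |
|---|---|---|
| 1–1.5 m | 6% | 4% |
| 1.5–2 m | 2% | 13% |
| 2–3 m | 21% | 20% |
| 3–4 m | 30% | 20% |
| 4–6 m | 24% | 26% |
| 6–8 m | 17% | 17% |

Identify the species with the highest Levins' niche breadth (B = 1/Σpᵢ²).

Anolis carolinensis

Convert percentages to proportions (divide by 100).
Σp_sagrᵢ² = 0.06² + 0.02² + 0.21² + 0.30² + 0.24² + 0.17² = 0.0036 + 0.0004 + 0.0441 + 0.0900 + 0.0576 + 0.0289 = 0.2246
B_sagr = 1 / 0.2246 = 4.4524
Σp_caroᵢ² = 0.04² + 0.13² + 0.20² + 0.20² + 0.26² + 0.17² = 0.0016 + 0.0169 + 0.0400 + 0.0400 + 0.0676 + 0.0289 = 0.1950
B_caro = 1 / 0.1950 = 5.1282
Highest B → broadest niche (most generalist): Anolis carolinensis (B = 5.13).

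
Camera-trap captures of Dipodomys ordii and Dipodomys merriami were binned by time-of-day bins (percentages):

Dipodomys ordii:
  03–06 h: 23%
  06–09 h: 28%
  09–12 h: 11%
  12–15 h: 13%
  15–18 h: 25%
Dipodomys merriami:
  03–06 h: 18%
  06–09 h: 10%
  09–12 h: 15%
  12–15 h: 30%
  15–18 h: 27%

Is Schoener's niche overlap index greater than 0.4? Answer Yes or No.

Yes

Convert percentages to proportions (divide by 100).
Σ|p₁ᵢ − p₂ᵢ| = 0.05 + 0.18 + 0.04 + 0.17 + 0.02 = 0.46
D = 1 − ½ × 0.46 = 1 − 0.230 = 0.7700
D = 0.7700 > 0.4 → Yes.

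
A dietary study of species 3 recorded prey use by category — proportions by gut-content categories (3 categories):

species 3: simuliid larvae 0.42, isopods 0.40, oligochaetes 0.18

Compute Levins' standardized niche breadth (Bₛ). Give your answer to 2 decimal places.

0.86

Σpᵢ² = 0.42² + 0.40² + 0.18² = 0.1764 + 0.1600 + 0.0324 = 0.3688
B = 1 / 0.3688 = 2.7115
Bₛ = (B − 1)/(n − 1) = (2.7115 − 1)/(3 − 1) = 1.7115/2 = 0.8558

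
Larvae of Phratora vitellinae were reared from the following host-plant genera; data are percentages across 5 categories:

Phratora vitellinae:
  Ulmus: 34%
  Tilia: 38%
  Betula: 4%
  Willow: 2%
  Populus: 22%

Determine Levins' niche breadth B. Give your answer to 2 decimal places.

3.22

Convert percentages to proportions (divide by 100).
Σpᵢ² = 0.34² + 0.38² + 0.04² + 0.02² + 0.22² = 0.1156 + 0.1444 + 0.0016 + 0.0004 + 0.0484 = 0.3104
B = 1 / 0.3104 = 3.2216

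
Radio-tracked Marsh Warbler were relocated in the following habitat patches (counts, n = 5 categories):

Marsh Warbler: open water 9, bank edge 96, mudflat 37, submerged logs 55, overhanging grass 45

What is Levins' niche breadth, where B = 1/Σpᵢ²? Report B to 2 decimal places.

Proportions for Marsh Warbler (n=242): 9/242=0.0372, 96/242=0.3967, 37/242=0.1529, 55/242=0.2273, 45/242=0.1860
Σpᵢ² = 0.0372² + 0.3967² + 0.1529² + 0.2273² + 0.1860² = 0.001384 + 0.157371 + 0.023378 + 0.051665 + 0.034596 = 0.268394
B = 1 / 0.268394 = 3.7259

3.73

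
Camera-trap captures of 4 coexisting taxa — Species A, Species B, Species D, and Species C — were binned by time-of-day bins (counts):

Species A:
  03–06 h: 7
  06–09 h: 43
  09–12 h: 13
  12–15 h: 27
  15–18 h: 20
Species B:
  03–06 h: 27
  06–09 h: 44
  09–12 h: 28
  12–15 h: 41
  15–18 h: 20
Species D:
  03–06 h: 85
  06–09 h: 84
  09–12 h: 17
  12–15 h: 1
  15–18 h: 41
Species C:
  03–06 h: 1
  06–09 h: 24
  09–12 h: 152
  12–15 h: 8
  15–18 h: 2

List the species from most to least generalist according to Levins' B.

Species B > Species A > Species D > Species C

Proportions for Species A (n=110): 7/110=0.0636, 43/110=0.3909, 13/110=0.1182, 27/110=0.2455, 20/110=0.1818
Proportions for Species B (n=160): 27/160=0.1688, 44/160=0.2750, 28/160=0.1750, 41/160=0.2563, 20/160=0.1250
Proportions for Species D (n=228): 85/228=0.3728, 84/228=0.3684, 17/228=0.0746, 1/228=0.0044, 41/228=0.1798
Proportions for Species C (n=187): 1/187=0.0053, 24/187=0.1283, 152/187=0.8128, 8/187=0.0428, 2/187=0.0107
Σp_Aᵢ² = 0.0636² + 0.3909² + 0.1182² + 0.2455² + 0.1818² = 0.004045 + 0.152803 + 0.013971 + 0.060270 + 0.033051 = 0.264140
B_A = 1 / 0.264140 = 3.7859
Σp_Bᵢ² = 0.1688² + 0.2750² + 0.1750² + 0.2563² + 0.1250² = 0.028493 + 0.075625 + 0.030625 + 0.065690 + 0.015625 = 0.216058
B_B = 1 / 0.216058 = 4.6284
Σp_Dᵢ² = 0.3728² + 0.3684² + 0.0746² + 0.0044² + 0.1798² = 0.138980 + 0.135719 + 0.005565 + 0.000019 + 0.032328 = 0.312611
B_D = 1 / 0.312611 = 3.1989
Σp_Cᵢ² = 0.0053² + 0.1283² + 0.8128² + 0.0428² + 0.0107² = 0.000028 + 0.016461 + 0.660644 + 0.001832 + 0.000114 = 0.679079
B_C = 1 / 0.679079 = 1.4726
Ranking by B (broadest → narrowest): Species B (4.63) > Species A (3.79) > Species D (3.20) > Species C (1.47)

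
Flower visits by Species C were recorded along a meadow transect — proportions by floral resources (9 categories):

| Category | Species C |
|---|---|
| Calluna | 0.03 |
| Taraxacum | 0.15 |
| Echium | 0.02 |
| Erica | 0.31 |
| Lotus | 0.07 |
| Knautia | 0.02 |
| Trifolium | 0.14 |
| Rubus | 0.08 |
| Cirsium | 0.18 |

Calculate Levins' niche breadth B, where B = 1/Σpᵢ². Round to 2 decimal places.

Σpᵢ² = 0.03² + 0.15² + 0.02² + 0.31² + 0.07² + 0.02² + 0.14² + 0.08² + 0.18² = 0.0009 + 0.0225 + 0.0004 + 0.0961 + 0.0049 + 0.0004 + 0.0196 + 0.0064 + 0.0324 = 0.1836
B = 1 / 0.1836 = 5.4466

5.45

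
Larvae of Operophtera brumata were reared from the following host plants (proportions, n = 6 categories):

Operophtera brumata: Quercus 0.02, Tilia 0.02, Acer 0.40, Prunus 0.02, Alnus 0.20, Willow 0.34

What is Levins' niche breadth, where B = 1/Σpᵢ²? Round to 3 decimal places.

3.157

Σpᵢ² = 0.02² + 0.02² + 0.40² + 0.02² + 0.20² + 0.34² = 0.0004 + 0.0004 + 0.1600 + 0.0004 + 0.0400 + 0.1156 = 0.3168
B = 1 / 0.3168 = 3.15657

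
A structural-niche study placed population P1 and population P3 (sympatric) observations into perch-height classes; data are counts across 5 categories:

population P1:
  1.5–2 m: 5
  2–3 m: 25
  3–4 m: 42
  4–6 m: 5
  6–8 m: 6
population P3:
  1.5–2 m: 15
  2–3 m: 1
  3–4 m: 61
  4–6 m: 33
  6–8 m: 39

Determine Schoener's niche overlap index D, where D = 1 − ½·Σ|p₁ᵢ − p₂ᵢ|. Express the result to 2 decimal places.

Proportions for population P1 (n=83): 5/83=0.0602, 25/83=0.3012, 42/83=0.5060, 5/83=0.0602, 6/83=0.0723
Proportions for population P3 (n=149): 15/149=0.1007, 1/149=0.0067, 61/149=0.4094, 33/149=0.2215, 39/149=0.2617
Σ|p₁ᵢ − p₂ᵢ| = 0.0405 + 0.2945 + 0.0966 + 0.1613 + 0.1894 = 0.7823
D = 1 − ½ × 0.7823 = 1 − 0.39115 = 0.60885

0.61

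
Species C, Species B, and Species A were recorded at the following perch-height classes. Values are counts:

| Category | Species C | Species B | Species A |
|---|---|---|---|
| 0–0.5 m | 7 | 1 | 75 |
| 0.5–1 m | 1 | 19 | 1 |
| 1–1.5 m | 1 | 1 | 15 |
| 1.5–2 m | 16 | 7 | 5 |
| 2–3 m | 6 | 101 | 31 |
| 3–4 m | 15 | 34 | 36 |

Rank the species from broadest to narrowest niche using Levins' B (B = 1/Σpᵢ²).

Species C > Species A > Species B

Proportions for Species C (n=46): 7/46=0.1522, 1/46=0.0217, 1/46=0.0217, 16/46=0.3478, 6/46=0.1304, 15/46=0.3261
Proportions for Species B (n=163): 1/163=0.0061, 19/163=0.1166, 1/163=0.0061, 7/163=0.0429, 101/163=0.6196, 34/163=0.2086
Proportions for Species A (n=163): 75/163=0.4601, 1/163=0.0061, 15/163=0.0920, 5/163=0.0307, 31/163=0.1902, 36/163=0.2209
Σp_Cᵢ² = 0.1522² + 0.0217² + 0.0217² + 0.3478² + 0.1304² + 0.3261² = 0.023165 + 0.000471 + 0.000471 + 0.120965 + 0.017004 + 0.106341 = 0.268417
B_C = 1 / 0.268417 = 3.7255
Σp_Bᵢ² = 0.0061² + 0.1166² + 0.0061² + 0.0429² + 0.6196² + 0.2086² = 0.000037 + 0.013596 + 0.000037 + 0.001840 + 0.383904 + 0.043514 = 0.442928
B_B = 1 / 0.442928 = 2.2577
Σp_Aᵢ² = 0.4601² + 0.0061² + 0.0920² + 0.0307² + 0.1902² + 0.2209² = 0.211692 + 0.000037 + 0.008464 + 0.000942 + 0.036176 + 0.048797 = 0.306108
B_A = 1 / 0.306108 = 3.2668
Ranking by B (broadest → narrowest): Species C (3.73) > Species A (3.27) > Species B (2.26)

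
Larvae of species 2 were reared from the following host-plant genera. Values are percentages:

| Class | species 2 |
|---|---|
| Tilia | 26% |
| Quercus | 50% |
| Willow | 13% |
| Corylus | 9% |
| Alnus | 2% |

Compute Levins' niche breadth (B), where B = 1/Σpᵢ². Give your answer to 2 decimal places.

2.92

Convert percentages to proportions (divide by 100).
Σpᵢ² = 0.26² + 0.50² + 0.13² + 0.09² + 0.02² = 0.0676 + 0.2500 + 0.0169 + 0.0081 + 0.0004 = 0.3430
B = 1 / 0.3430 = 2.9155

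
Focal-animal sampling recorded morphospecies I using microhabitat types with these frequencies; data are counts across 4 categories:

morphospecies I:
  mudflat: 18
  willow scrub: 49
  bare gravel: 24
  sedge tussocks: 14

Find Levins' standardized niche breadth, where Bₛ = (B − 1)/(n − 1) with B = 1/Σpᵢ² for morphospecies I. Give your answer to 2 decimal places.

Proportions for morphospecies I (n=105): 18/105=0.1714, 49/105=0.4667, 24/105=0.2286, 14/105=0.1333
Σpᵢ² = 0.1714² + 0.4667² + 0.2286² + 0.1333² = 0.029378 + 0.217809 + 0.052258 + 0.017769 = 0.317214
B = 1 / 0.317214 = 3.1524
Bₛ = (B − 1)/(n − 1) = (3.1524 − 1)/(4 − 1) = 2.1524/3 = 0.7175

0.72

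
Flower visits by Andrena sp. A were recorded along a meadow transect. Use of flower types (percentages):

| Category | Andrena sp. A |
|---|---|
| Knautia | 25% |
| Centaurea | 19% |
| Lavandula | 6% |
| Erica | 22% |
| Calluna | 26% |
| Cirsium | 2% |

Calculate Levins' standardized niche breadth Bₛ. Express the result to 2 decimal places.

0.71

Convert percentages to proportions (divide by 100).
Σpᵢ² = 0.25² + 0.19² + 0.06² + 0.22² + 0.26² + 0.02² = 0.0625 + 0.0361 + 0.0036 + 0.0484 + 0.0676 + 0.0004 = 0.2186
B = 1 / 0.2186 = 4.5746
Bₛ = (B − 1)/(n − 1) = (4.5746 − 1)/(6 − 1) = 3.5746/5 = 0.7149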